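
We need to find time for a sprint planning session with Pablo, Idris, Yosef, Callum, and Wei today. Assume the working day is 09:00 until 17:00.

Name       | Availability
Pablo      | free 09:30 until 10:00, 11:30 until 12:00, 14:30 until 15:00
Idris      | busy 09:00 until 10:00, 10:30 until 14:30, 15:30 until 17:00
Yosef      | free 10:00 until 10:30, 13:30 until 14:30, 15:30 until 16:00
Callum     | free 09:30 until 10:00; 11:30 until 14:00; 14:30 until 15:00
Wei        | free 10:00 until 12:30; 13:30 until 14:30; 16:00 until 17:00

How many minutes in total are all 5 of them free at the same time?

0

Pablo free: 09:30-10:00, 11:30-12:00, 14:30-15:00.
Idris free: 10:00-10:30, 14:30-15:30 (invert busy blocks within the working day).
Yosef free: 10:00-10:30, 13:30-14:30, 15:30-16:00.
Callum free: 09:30-10:00, 11:30-14:00, 14:30-15:00.
Wei free: 10:00-12:30, 13:30-14:30, 16:00-17:00.
Pablo ∩ Idris: 14:30-15:00.
Pablo ∩ Idris ∩ Yosef: ∅.
Pablo ∩ Idris ∩ Yosef ∩ Callum: ∅.
Pablo ∩ Idris ∩ Yosef ∩ Callum ∩ Wei: ∅.
There is no time when everyone is free.
There is no common window, so the total is 0 minutes.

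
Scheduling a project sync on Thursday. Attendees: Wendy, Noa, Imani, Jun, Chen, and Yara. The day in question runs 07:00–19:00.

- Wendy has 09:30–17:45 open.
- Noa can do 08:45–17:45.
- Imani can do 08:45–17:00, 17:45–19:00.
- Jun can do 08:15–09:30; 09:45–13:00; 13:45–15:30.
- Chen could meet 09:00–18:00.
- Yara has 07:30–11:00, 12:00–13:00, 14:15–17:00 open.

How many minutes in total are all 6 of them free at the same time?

Wendy ∩ Noa: 09:30-17:45.
Wendy ∩ Noa ∩ Imani: 09:30-17:00.
Wendy ∩ Noa ∩ Imani ∩ Jun: 09:45-13:00, 13:45-15:30.
Wendy ∩ Noa ∩ Imani ∩ Jun ∩ Chen: 09:45-13:00, 13:45-15:30.
Wendy ∩ Noa ∩ Imani ∩ Jun ∩ Chen ∩ Yara: 09:45-11:00, 12:00-13:00, 14:15-15:30.
Summing the common windows: 75 + 60 + 75 = 210 minutes.

210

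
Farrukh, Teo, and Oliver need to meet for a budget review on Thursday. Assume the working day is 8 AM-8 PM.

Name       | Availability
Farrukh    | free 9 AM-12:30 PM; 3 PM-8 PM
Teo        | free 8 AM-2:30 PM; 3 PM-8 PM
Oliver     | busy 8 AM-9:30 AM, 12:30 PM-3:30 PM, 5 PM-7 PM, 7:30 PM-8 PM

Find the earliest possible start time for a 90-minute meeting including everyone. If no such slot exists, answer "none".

09:30

Farrukh free: 09:00-12:30, 15:00-20:00.
Teo free: 08:00-14:30, 15:00-20:00.
Oliver free: 09:30-12:30, 15:30-17:00, 19:00-19:30 (invert busy blocks within the working day).
Farrukh ∩ Teo: 09:00-12:30, 15:00-20:00.
Farrukh ∩ Teo ∩ Oliver: 09:30-12:30, 15:30-17:00, 19:00-19:30.
So the common availability across everyone is 09:30-12:30, 15:30-17:00, 19:00-19:30.
The first common window of at least 90 minutes is 09:30-12:30, so the earliest start is 09:30.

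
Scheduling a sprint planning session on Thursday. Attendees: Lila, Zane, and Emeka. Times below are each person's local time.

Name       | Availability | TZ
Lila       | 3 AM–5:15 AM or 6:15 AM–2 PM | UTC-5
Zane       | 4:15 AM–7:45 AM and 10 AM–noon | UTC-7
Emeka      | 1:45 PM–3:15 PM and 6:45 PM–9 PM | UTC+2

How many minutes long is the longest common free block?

120

Lila in UTC: 08:00-10:15, 11:15-19:00 (add 5h to convert from UTC-5).
Zane in UTC: 11:15-14:45, 17:00-19:00 (add 7h to convert from UTC-7).
Emeka in UTC: 11:45-13:15, 16:45-19:00 (subtract 2h to convert from UTC+2).
Lila ∩ Zane: 11:15-14:45, 17:00-19:00.
Lila ∩ Zane ∩ Emeka: 11:45-13:15, 17:00-19:00.
So the common availability across everyone is 11:45-13:15, 17:00-19:00.
The longest is 17:00-19:00 at 120 minutes.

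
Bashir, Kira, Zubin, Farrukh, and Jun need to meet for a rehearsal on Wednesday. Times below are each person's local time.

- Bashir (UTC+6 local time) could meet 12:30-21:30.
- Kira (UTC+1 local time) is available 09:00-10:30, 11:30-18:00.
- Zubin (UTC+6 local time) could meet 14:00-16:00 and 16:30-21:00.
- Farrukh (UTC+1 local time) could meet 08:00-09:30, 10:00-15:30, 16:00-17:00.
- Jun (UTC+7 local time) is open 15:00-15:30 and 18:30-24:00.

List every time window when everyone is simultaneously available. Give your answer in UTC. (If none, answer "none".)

08:00-08:30, 11:30-14:30

Bashir in UTC: 06:30-15:30 (subtract 6h to convert from UTC+6).
Kira in UTC: 08:00-09:30, 10:30-17:00 (subtract 1h to convert from UTC+1).
Zubin in UTC: 08:00-10:00, 10:30-15:00 (subtract 6h to convert from UTC+6).
Farrukh in UTC: 07:00-08:30, 09:00-14:30, 15:00-16:00 (subtract 1h to convert from UTC+1).
Jun in UTC: 08:00-08:30, 11:30-17:00 (subtract 7h to convert from UTC+7).
Bashir ∩ Kira: 08:00-09:30, 10:30-15:30.
Bashir ∩ Kira ∩ Zubin: 08:00-09:30, 10:30-15:00.
Bashir ∩ Kira ∩ Zubin ∩ Farrukh: 08:00-08:30, 09:00-09:30, 10:30-14:30.
Bashir ∩ Kira ∩ Zubin ∩ Farrukh ∩ Jun: 08:00-08:30, 11:30-14:30.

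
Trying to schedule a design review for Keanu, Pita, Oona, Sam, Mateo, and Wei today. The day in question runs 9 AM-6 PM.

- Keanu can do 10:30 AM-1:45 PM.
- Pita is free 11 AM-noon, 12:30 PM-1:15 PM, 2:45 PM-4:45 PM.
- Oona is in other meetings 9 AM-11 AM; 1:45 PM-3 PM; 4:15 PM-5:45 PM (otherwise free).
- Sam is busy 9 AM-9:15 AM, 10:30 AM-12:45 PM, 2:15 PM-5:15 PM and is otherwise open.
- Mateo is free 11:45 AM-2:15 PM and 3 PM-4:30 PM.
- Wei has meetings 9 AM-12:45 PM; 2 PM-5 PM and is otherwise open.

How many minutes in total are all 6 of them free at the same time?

30

Keanu free: 10:30-13:45.
Pita free: 11:00-12:00, 12:30-13:15, 14:45-16:45.
Oona free: 11:00-13:45, 15:00-16:15, 17:45-18:00 (invert busy blocks within the working day).
Sam free: 09:15-10:30, 12:45-14:15, 17:15-18:00 (invert busy blocks within the working day).
Mateo free: 11:45-14:15, 15:00-16:30.
Wei free: 12:45-14:00, 17:00-18:00 (invert busy blocks within the working day).
Keanu ∩ Pita: 11:00-12:00, 12:30-13:15.
Keanu ∩ Pita ∩ Oona: 11:00-12:00, 12:30-13:15.
Keanu ∩ Pita ∩ Oona ∩ Sam: 12:45-13:15.
Keanu ∩ Pita ∩ Oona ∩ Sam ∩ Mateo: 12:45-13:15.
Keanu ∩ Pita ∩ Oona ∩ Sam ∩ Mateo ∩ Wei: 12:45-13:15.
That's a single block of 30 minutes.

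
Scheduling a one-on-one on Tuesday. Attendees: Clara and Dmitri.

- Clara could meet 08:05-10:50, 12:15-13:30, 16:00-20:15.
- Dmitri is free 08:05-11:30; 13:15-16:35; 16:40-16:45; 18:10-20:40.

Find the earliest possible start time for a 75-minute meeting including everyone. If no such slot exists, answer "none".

08:05

Clara ∩ Dmitri: 08:05-10:50, 13:15-13:30, 16:00-16:35, 16:40-16:45, 18:10-20:15.
Those are the intersection windows.
The first common window of at least 75 minutes is 08:05-10:50, so the earliest start is 08:05.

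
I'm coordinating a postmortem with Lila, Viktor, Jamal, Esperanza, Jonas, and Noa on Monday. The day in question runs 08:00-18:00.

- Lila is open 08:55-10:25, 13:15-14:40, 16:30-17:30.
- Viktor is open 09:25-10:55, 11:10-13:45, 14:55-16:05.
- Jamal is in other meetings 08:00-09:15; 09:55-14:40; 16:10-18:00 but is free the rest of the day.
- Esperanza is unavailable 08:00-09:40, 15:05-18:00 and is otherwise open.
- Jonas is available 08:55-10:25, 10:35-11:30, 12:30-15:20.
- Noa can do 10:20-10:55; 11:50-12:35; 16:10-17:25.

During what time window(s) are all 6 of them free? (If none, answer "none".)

Lila free: 08:55-10:25, 13:15-14:40, 16:30-17:30.
Viktor free: 09:25-10:55, 11:10-13:45, 14:55-16:05.
Jamal free: 09:15-09:55, 14:40-16:10 (invert busy blocks within the working day).
Esperanza free: 09:40-15:05 (invert busy blocks within the working day).
Jonas free: 08:55-10:25, 10:35-11:30, 12:30-15:20.
Noa free: 10:20-10:55, 11:50-12:35, 16:10-17:25.
Lila ∩ Viktor: 09:25-10:25, 13:15-13:45.
Lila ∩ Viktor ∩ Jamal: 09:25-09:55.
Lila ∩ Viktor ∩ Jamal ∩ Esperanza: 09:40-09:55.
Lila ∩ Viktor ∩ Jamal ∩ Esperanza ∩ Jonas: 09:40-09:55.
Lila ∩ Viktor ∩ Jamal ∩ Esperanza ∩ Jonas ∩ Noa: ∅.
There is no time when everyone is free.

none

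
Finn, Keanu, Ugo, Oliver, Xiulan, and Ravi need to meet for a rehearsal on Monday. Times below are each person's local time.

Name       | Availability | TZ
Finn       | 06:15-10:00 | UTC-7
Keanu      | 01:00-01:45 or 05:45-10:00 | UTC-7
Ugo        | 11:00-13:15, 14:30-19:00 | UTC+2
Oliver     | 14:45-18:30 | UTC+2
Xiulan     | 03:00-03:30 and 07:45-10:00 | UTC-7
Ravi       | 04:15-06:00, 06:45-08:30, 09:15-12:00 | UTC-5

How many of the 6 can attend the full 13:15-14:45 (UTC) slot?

4

Finn in UTC: 13:15-17:00 (add 7h to convert from UTC-7).
Keanu in UTC: 08:00-08:45, 12:45-17:00 (add 7h to convert from UTC-7).
Ugo in UTC: 09:00-11:15, 12:30-17:00 (subtract 2h to convert from UTC+2).
Oliver in UTC: 12:45-16:30 (subtract 2h to convert from UTC+2).
Xiulan in UTC: 10:00-10:30, 14:45-17:00 (add 7h to convert from UTC-7).
Ravi in UTC: 09:15-11:00, 11:45-13:30, 14:15-17:00 (add 5h to convert from UTC-5).
Finn, Keanu, Ugo, and Oliver can make the full 13:15-14:45 slot — that's 4.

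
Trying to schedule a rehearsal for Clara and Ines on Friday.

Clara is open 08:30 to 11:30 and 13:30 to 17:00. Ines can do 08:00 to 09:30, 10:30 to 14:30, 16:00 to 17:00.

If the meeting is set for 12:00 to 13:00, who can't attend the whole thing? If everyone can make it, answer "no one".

Clara: not fully free for 12:00-13:00. Ines: free for 12:00-13:00.

Clara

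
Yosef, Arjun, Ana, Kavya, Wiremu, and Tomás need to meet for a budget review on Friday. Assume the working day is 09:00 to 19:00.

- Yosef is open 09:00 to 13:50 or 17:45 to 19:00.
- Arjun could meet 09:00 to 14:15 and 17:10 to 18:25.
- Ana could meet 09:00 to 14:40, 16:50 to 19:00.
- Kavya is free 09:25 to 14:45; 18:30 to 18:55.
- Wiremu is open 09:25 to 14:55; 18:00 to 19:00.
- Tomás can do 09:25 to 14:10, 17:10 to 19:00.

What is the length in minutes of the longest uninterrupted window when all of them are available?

265

Yosef ∩ Arjun: 09:00-13:50, 17:45-18:25.
Yosef ∩ Arjun ∩ Ana: 09:00-13:50, 17:45-18:25.
Yosef ∩ Arjun ∩ Ana ∩ Kavya: 09:25-13:50.
Yosef ∩ Arjun ∩ Ana ∩ Kavya ∩ Wiremu: 09:25-13:50.
Yosef ∩ Arjun ∩ Ana ∩ Kavya ∩ Wiremu ∩ Tomás: 09:25-13:50.
The longest is 09:25-13:50 at 265 minutes.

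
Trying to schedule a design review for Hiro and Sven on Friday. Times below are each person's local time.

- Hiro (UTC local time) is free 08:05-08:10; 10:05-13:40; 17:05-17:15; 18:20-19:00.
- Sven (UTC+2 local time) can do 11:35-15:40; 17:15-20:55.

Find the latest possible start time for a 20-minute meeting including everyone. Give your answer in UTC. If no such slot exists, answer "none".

Hiro in UTC: 08:05-08:10, 10:05-13:40, 17:05-17:15, 18:20-19:00.
Sven in UTC: 09:35-13:40, 15:15-18:55 (subtract 2h to convert from UTC+2).
Hiro ∩ Sven: 10:05-13:40, 17:05-17:15, 18:20-18:55.
The last common window of at least 20 minutes is 18:20-18:55; a 20-minute meeting can start as late as 18:35 and still end by 18:55.

18:35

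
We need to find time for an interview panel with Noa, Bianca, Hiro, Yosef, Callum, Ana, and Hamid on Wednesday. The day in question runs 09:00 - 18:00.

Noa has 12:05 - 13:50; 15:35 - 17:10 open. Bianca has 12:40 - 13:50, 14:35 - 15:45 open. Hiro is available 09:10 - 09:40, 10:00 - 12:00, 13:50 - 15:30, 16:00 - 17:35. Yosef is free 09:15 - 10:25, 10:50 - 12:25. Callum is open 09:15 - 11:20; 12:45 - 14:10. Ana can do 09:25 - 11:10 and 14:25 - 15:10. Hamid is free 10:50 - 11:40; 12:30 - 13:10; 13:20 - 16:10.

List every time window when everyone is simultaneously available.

none

Noa ∩ Bianca: 12:40-13:50, 15:35-15:45.
Noa ∩ Bianca ∩ Hiro: ∅.
Noa ∩ Bianca ∩ Hiro ∩ Yosef: ∅.
Noa ∩ Bianca ∩ Hiro ∩ Yosef ∩ Callum: ∅.
Noa ∩ Bianca ∩ Hiro ∩ Yosef ∩ Callum ∩ Ana: ∅.
Noa ∩ Bianca ∩ Hiro ∩ Yosef ∩ Callum ∩ Ana ∩ Hamid: ∅.
There is no time when everyone is free.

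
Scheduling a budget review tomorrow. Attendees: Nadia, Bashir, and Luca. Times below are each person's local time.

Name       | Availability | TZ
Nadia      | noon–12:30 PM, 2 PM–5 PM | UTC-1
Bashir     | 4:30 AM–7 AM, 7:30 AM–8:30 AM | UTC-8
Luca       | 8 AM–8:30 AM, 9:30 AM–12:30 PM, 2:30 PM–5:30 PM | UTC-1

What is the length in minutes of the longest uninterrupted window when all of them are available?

Nadia in UTC: 13:00-13:30, 15:00-18:00 (add 1h to convert from UTC-1).
Bashir in UTC: 12:30-15:00, 15:30-16:30 (add 8h to convert from UTC-8).
Luca in UTC: 09:00-09:30, 10:30-13:30, 15:30-18:30 (add 1h to convert from UTC-1).
Nadia ∩ Bashir: 13:00-13:30, 15:30-16:30.
Nadia ∩ Bashir ∩ Luca: 13:00-13:30, 15:30-16:30.
Those are the intersection windows.
The longest is 15:30-16:30 at 60 minutes.

60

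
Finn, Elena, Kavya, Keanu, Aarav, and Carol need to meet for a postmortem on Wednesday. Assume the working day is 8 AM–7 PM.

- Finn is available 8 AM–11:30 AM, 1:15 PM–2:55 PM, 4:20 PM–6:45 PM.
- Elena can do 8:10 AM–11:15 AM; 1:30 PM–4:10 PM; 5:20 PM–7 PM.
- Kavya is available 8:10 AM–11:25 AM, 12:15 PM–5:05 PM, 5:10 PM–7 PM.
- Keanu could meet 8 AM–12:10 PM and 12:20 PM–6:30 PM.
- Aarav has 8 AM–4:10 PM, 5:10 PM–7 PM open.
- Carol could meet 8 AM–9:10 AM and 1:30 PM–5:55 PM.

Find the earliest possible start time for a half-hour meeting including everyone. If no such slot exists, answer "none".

08:10

Finn ∩ Elena: 08:10-11:15, 13:30-14:55, 17:20-18:45.
Finn ∩ Elena ∩ Kavya: 08:10-11:15, 13:30-14:55, 17:20-18:45.
Finn ∩ Elena ∩ Kavya ∩ Keanu: 08:10-11:15, 13:30-14:55, 17:20-18:30.
Finn ∩ Elena ∩ Kavya ∩ Keanu ∩ Aarav: 08:10-11:15, 13:30-14:55, 17:20-18:30.
Finn ∩ Elena ∩ Kavya ∩ Keanu ∩ Aarav ∩ Carol: 08:10-09:10, 13:30-14:55, 17:20-17:55.
The first common window of at least 30 minutes is 08:10-09:10, so the earliest start is 08:10.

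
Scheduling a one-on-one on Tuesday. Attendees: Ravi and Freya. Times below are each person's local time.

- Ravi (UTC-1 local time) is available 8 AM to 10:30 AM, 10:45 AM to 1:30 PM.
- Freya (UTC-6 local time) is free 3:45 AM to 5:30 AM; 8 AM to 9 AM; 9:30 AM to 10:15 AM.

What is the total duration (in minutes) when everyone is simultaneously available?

Ravi in UTC: 09:00-11:30, 11:45-14:30 (add 1h to convert from UTC-1).
Freya in UTC: 09:45-11:30, 14:00-15:00, 15:30-16:15 (add 6h to convert from UTC-6).
Ravi ∩ Freya: 09:45-11:30, 14:00-14:30.
So the common availability across everyone is 09:45-11:30, 14:00-14:30.
Summing the common windows: 105 + 30 = 135 minutes.

135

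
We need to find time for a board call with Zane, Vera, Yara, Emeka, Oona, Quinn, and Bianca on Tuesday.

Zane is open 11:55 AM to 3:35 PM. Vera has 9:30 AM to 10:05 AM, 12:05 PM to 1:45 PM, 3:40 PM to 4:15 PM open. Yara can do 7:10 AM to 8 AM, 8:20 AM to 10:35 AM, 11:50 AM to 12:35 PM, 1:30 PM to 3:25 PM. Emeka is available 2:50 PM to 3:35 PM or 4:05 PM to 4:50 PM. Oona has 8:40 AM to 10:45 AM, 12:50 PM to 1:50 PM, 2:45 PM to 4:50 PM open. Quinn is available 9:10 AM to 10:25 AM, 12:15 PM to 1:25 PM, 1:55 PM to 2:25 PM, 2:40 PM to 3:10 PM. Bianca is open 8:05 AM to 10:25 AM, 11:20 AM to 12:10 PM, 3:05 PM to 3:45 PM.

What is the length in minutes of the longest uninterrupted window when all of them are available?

Zane ∩ Vera: 12:05-13:45.
Zane ∩ Vera ∩ Yara: 12:05-12:35, 13:30-13:45.
Zane ∩ Vera ∩ Yara ∩ Emeka: ∅.
Zane ∩ Vera ∩ Yara ∩ Emeka ∩ Oona: ∅.
Zane ∩ Vera ∩ Yara ∩ Emeka ∩ Oona ∩ Quinn: ∅.
Zane ∩ Vera ∩ Yara ∩ Emeka ∩ Oona ∩ Quinn ∩ Bianca: ∅.
There is no time when everyone is free.
No common window exists, so the longest block is 0 minutes.

0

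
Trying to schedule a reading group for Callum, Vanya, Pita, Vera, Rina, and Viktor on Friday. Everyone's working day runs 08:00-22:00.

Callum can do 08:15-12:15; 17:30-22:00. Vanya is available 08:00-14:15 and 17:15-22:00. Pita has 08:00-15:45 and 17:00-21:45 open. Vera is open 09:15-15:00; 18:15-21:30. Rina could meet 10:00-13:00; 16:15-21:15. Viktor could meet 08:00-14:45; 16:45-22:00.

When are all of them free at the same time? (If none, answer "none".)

Callum ∩ Vanya: 08:15-12:15, 17:30-22:00.
Callum ∩ Vanya ∩ Pita: 08:15-12:15, 17:30-21:45.
Callum ∩ Vanya ∩ Pita ∩ Vera: 09:15-12:15, 18:15-21:30.
Callum ∩ Vanya ∩ Pita ∩ Vera ∩ Rina: 10:00-12:15, 18:15-21:15.
Callum ∩ Vanya ∩ Pita ∩ Vera ∩ Rina ∩ Viktor: 10:00-12:15, 18:15-21:15.

10:00-12:15, 18:15-21:15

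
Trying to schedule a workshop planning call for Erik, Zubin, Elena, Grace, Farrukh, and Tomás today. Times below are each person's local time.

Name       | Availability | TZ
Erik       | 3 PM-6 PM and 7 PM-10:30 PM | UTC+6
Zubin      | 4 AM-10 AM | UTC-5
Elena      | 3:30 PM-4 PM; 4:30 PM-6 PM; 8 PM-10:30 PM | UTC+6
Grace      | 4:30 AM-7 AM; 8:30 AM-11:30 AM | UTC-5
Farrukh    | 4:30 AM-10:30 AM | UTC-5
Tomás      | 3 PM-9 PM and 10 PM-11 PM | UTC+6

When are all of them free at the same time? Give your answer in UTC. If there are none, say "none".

Erik in UTC: 09:00-12:00, 13:00-16:30 (subtract 6h to convert from UTC+6).
Zubin in UTC: 09:00-15:00 (add 5h to convert from UTC-5).
Elena in UTC: 09:30-10:00, 10:30-12:00, 14:00-16:30 (subtract 6h to convert from UTC+6).
Grace in UTC: 09:30-12:00, 13:30-16:30 (add 5h to convert from UTC-5).
Farrukh in UTC: 09:30-15:30 (add 5h to convert from UTC-5).
Tomás in UTC: 09:00-15:00, 16:00-17:00 (subtract 6h to convert from UTC+6).
Erik ∩ Zubin: 09:00-12:00, 13:00-15:00.
Erik ∩ Zubin ∩ Elena: 09:30-10:00, 10:30-12:00, 14:00-15:00.
Erik ∩ Zubin ∩ Elena ∩ Grace: 09:30-10:00, 10:30-12:00, 14:00-15:00.
Erik ∩ Zubin ∩ Elena ∩ Grace ∩ Farrukh: 09:30-10:00, 10:30-12:00, 14:00-15:00.
Erik ∩ Zubin ∩ Elena ∩ Grace ∩ Farrukh ∩ Tomás: 09:30-10:00, 10:30-12:00, 14:00-15:00.

09:30-10:00, 10:30-12:00, 14:00-15:00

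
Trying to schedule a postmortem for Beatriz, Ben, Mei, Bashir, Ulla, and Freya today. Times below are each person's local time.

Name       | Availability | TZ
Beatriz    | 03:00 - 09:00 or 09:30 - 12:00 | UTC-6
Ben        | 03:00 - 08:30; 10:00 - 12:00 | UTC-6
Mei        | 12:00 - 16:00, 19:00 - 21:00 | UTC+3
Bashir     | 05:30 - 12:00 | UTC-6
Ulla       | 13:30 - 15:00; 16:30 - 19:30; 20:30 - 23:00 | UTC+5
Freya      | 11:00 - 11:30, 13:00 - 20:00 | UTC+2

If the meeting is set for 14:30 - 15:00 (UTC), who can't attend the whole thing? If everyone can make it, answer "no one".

Ben, Mei, Ulla

Beatriz in UTC: 09:00-15:00, 15:30-18:00 (add 6h to convert from UTC-6).
Ben in UTC: 09:00-14:30, 16:00-18:00 (add 6h to convert from UTC-6).
Mei in UTC: 09:00-13:00, 16:00-18:00 (subtract 3h to convert from UTC+3).
Bashir in UTC: 11:30-18:00 (add 6h to convert from UTC-6).
Ulla in UTC: 08:30-10:00, 11:30-14:30, 15:30-18:00 (subtract 5h to convert from UTC+5).
Freya in UTC: 09:00-09:30, 11:00-18:00 (subtract 2h to convert from UTC+2).
Beatriz: free for 14:30-15:00. Ben: not fully free for 14:30-15:00. Mei: not fully free for 14:30-15:00. Bashir: free for 14:30-15:00. Ulla: not fully free for 14:30-15:00. Freya: free for 14:30-15:00.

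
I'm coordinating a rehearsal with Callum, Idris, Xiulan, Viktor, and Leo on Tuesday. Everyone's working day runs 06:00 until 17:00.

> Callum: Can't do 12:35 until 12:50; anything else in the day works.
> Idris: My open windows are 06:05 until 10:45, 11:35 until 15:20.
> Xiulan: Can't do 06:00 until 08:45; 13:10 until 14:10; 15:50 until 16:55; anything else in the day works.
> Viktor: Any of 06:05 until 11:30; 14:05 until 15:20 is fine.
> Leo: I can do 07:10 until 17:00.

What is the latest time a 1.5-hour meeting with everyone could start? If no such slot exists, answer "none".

09:15

Callum free: 06:00-12:35, 12:50-17:00 (invert busy blocks within the working day).
Idris free: 06:05-10:45, 11:35-15:20.
Xiulan free: 08:45-13:10, 14:10-15:50, 16:55-17:00 (invert busy blocks within the working day).
Viktor free: 06:05-11:30, 14:05-15:20.
Leo free: 07:10-17:00.
Callum ∩ Idris: 06:05-10:45, 11:35-12:35, 12:50-15:20.
Callum ∩ Idris ∩ Xiulan: 08:45-10:45, 11:35-12:35, 12:50-13:10, 14:10-15:20.
Callum ∩ Idris ∩ Xiulan ∩ Viktor: 08:45-10:45, 14:10-15:20.
Callum ∩ Idris ∩ Xiulan ∩ Viktor ∩ Leo: 08:45-10:45, 14:10-15:20.
The last common window of at least 90 minutes is 08:45-10:45; a 90-minute meeting can start as late as 09:15 and still end by 10:45.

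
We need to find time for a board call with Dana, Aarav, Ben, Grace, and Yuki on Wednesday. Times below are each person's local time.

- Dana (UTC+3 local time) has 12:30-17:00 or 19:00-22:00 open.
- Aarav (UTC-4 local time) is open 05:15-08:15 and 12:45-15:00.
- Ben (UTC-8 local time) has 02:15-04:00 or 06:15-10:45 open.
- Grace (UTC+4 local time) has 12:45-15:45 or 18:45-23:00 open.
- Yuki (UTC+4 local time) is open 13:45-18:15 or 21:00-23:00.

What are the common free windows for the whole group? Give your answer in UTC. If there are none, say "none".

10:15-11:45, 17:00-18:45

Dana in UTC: 09:30-14:00, 16:00-19:00 (subtract 3h to convert from UTC+3).
Aarav in UTC: 09:15-12:15, 16:45-19:00 (add 4h to convert from UTC-4).
Ben in UTC: 10:15-12:00, 14:15-18:45 (add 8h to convert from UTC-8).
Grace in UTC: 08:45-11:45, 14:45-19:00 (subtract 4h to convert from UTC+4).
Yuki in UTC: 09:45-14:15, 17:00-19:00 (subtract 4h to convert from UTC+4).
Dana ∩ Aarav: 09:30-12:15, 16:45-19:00.
Dana ∩ Aarav ∩ Ben: 10:15-12:00, 16:45-18:45.
Dana ∩ Aarav ∩ Ben ∩ Grace: 10:15-11:45, 16:45-18:45.
Dana ∩ Aarav ∩ Ben ∩ Grace ∩ Yuki: 10:15-11:45, 17:00-18:45.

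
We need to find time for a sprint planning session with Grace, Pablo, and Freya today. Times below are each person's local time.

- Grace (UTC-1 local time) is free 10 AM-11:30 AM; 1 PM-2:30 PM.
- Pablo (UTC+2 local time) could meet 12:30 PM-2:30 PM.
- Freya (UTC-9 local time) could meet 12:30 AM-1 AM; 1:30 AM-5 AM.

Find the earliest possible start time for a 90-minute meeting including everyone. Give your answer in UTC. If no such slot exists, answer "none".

Grace in UTC: 11:00-12:30, 14:00-15:30 (add 1h to convert from UTC-1).
Pablo in UTC: 10:30-12:30 (subtract 2h to convert from UTC+2).
Freya in UTC: 09:30-10:00, 10:30-14:00 (add 9h to convert from UTC-9).
Grace ∩ Pablo: 11:00-12:30.
Grace ∩ Pablo ∩ Freya: 11:00-12:30.
The first common window of at least 90 minutes is 11:00-12:30, so the earliest start is 11:00.

11:00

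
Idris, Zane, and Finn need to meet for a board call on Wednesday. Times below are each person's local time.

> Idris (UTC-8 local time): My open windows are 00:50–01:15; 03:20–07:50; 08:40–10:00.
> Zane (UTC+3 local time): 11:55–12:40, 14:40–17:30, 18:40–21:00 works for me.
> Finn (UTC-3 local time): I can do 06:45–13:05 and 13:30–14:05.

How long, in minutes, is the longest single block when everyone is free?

Idris in UTC: 08:50-09:15, 11:20-15:50, 16:40-18:00 (add 8h to convert from UTC-8).
Zane in UTC: 08:55-09:40, 11:40-14:30, 15:40-18:00 (subtract 3h to convert from UTC+3).
Finn in UTC: 09:45-16:05, 16:30-17:05 (add 3h to convert from UTC-3).
Idris ∩ Zane: 08:55-09:15, 11:40-14:30, 15:40-15:50, 16:40-18:00.
Idris ∩ Zane ∩ Finn: 11:40-14:30, 15:40-15:50, 16:40-17:05.
The longest is 11:40-14:30 at 170 minutes.

170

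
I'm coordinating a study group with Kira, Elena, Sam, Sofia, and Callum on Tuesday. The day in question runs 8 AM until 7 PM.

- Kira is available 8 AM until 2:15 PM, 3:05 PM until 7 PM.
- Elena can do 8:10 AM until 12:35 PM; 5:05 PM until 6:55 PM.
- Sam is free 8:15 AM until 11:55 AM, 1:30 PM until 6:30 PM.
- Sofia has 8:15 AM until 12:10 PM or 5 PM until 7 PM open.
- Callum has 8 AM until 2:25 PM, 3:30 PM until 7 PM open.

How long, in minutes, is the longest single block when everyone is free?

Kira ∩ Elena: 08:10-12:35, 17:05-18:55.
Kira ∩ Elena ∩ Sam: 08:15-11:55, 17:05-18:30.
Kira ∩ Elena ∩ Sam ∩ Sofia: 08:15-11:55, 17:05-18:30.
Kira ∩ Elena ∩ Sam ∩ Sofia ∩ Callum: 08:15-11:55, 17:05-18:30.
Those are the intersection windows.
The longest is 08:15-11:55 at 220 minutes.

220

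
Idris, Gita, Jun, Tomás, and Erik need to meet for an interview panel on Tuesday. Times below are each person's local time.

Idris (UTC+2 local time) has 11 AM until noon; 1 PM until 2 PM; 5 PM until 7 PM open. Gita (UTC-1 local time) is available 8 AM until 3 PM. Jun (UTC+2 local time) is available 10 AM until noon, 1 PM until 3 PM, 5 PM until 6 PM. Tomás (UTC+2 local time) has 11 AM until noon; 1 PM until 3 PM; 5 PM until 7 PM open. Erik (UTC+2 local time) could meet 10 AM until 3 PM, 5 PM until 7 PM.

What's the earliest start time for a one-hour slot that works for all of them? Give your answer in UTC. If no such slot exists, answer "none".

09:00

Idris in UTC: 09:00-10:00, 11:00-12:00, 15:00-17:00 (subtract 2h to convert from UTC+2).
Gita in UTC: 09:00-16:00 (add 1h to convert from UTC-1).
Jun in UTC: 08:00-10:00, 11:00-13:00, 15:00-16:00 (subtract 2h to convert from UTC+2).
Tomás in UTC: 09:00-10:00, 11:00-13:00, 15:00-17:00 (subtract 2h to convert from UTC+2).
Erik in UTC: 08:00-13:00, 15:00-17:00 (subtract 2h to convert from UTC+2).
Idris ∩ Gita: 09:00-10:00, 11:00-12:00, 15:00-16:00.
Idris ∩ Gita ∩ Jun: 09:00-10:00, 11:00-12:00, 15:00-16:00.
Idris ∩ Gita ∩ Jun ∩ Tomás: 09:00-10:00, 11:00-12:00, 15:00-16:00.
Idris ∩ Gita ∩ Jun ∩ Tomás ∩ Erik: 09:00-10:00, 11:00-12:00, 15:00-16:00.
The first common window of at least 60 minutes is 09:00-10:00, so the earliest start is 09:00.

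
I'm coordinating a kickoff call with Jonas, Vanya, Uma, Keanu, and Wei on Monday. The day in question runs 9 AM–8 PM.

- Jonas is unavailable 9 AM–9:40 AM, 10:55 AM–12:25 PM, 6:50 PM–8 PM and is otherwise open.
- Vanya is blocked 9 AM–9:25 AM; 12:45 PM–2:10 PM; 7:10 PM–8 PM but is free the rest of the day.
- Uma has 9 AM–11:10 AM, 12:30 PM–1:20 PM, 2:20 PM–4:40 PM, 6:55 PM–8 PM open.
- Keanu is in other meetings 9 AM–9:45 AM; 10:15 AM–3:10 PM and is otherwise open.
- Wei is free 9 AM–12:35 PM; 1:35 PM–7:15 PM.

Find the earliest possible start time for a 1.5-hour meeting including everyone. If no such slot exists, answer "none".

15:10

Jonas free: 09:40-10:55, 12:25-18:50 (invert busy blocks within the working day).
Vanya free: 09:25-12:45, 14:10-19:10 (invert busy blocks within the working day).
Uma free: 09:00-11:10, 12:30-13:20, 14:20-16:40, 18:55-20:00.
Keanu free: 09:45-10:15, 15:10-20:00 (invert busy blocks within the working day).
Wei free: 09:00-12:35, 13:35-19:15.
Jonas ∩ Vanya: 09:40-10:55, 12:25-12:45, 14:10-18:50.
Jonas ∩ Vanya ∩ Uma: 09:40-10:55, 12:30-12:45, 14:20-16:40.
Jonas ∩ Vanya ∩ Uma ∩ Keanu: 09:45-10:15, 15:10-16:40.
Jonas ∩ Vanya ∩ Uma ∩ Keanu ∩ Wei: 09:45-10:15, 15:10-16:40.
The first common window of at least 90 minutes is 15:10-16:40, so the earliest start is 15:10.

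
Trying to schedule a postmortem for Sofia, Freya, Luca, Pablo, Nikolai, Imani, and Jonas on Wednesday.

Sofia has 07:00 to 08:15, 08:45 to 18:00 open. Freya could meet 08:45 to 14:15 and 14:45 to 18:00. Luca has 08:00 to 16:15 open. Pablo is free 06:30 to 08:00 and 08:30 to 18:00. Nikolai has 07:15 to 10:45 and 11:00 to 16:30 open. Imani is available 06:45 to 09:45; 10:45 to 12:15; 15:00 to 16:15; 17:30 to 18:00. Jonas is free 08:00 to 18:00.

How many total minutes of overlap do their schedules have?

Sofia ∩ Freya: 08:45-14:15, 14:45-18:00.
Sofia ∩ Freya ∩ Luca: 08:45-14:15, 14:45-16:15.
Sofia ∩ Freya ∩ Luca ∩ Pablo: 08:45-14:15, 14:45-16:15.
Sofia ∩ Freya ∩ Luca ∩ Pablo ∩ Nikolai: 08:45-10:45, 11:00-14:15, 14:45-16:15.
Sofia ∩ Freya ∩ Luca ∩ Pablo ∩ Nikolai ∩ Imani: 08:45-09:45, 11:00-12:15, 15:00-16:15.
Sofia ∩ Freya ∩ Luca ∩ Pablo ∩ Nikolai ∩ Imani ∩ Jonas: 08:45-09:45, 11:00-12:15, 15:00-16:15.
Summing the common windows: 60 + 75 + 75 = 210 minutes.

210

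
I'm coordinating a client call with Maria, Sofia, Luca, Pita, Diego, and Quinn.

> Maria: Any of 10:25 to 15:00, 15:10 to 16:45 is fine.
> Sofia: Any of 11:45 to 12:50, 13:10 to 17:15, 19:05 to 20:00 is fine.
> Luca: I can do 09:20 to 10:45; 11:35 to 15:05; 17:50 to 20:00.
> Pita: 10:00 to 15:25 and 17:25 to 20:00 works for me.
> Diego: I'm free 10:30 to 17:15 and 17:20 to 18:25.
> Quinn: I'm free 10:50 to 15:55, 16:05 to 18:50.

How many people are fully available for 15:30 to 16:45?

Maria, Sofia, and Diego can make the full 15:30-16:45 slot — that's 3.

3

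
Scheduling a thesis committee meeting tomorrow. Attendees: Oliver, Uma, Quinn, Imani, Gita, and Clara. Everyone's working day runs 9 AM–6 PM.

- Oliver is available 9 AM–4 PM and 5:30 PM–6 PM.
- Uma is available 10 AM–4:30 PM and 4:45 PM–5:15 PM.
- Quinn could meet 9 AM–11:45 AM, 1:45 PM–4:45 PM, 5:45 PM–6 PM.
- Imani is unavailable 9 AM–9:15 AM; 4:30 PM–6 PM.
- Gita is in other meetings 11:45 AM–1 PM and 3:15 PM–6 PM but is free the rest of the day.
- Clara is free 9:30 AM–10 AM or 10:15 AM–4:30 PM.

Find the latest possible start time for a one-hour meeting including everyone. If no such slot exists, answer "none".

Oliver free: 09:00-16:00, 17:30-18:00.
Uma free: 10:00-16:30, 16:45-17:15.
Quinn free: 09:00-11:45, 13:45-16:45, 17:45-18:00.
Imani free: 09:15-16:30 (invert busy blocks within the working day).
Gita free: 09:00-11:45, 13:00-15:15 (invert busy blocks within the working day).
Clara free: 09:30-10:00, 10:15-16:30.
Oliver ∩ Uma: 10:00-16:00.
Oliver ∩ Uma ∩ Quinn: 10:00-11:45, 13:45-16:00.
Oliver ∩ Uma ∩ Quinn ∩ Imani: 10:00-11:45, 13:45-16:00.
Oliver ∩ Uma ∩ Quinn ∩ Imani ∩ Gita: 10:00-11:45, 13:45-15:15.
Oliver ∩ Uma ∩ Quinn ∩ Imani ∩ Gita ∩ Clara: 10:15-11:45, 13:45-15:15.
The last common window of at least 60 minutes is 13:45-15:15; a 60-minute meeting can start as late as 14:15 and still end by 15:15.

14:15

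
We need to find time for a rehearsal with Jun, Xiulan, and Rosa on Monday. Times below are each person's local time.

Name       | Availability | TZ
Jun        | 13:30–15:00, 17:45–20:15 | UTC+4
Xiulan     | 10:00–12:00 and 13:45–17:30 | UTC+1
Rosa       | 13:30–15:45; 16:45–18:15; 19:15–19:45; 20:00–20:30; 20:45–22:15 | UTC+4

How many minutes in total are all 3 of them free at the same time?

165

Jun in UTC: 09:30-11:00, 13:45-16:15 (subtract 4h to convert from UTC+4).
Xiulan in UTC: 09:00-11:00, 12:45-16:30 (subtract 1h to convert from UTC+1).
Rosa in UTC: 09:30-11:45, 12:45-14:15, 15:15-15:45, 16:00-16:30, 16:45-18:15 (subtract 4h to convert from UTC+4).
Jun ∩ Xiulan: 09:30-11:00, 13:45-16:15.
Jun ∩ Xiulan ∩ Rosa: 09:30-11:00, 13:45-14:15, 15:15-15:45, 16:00-16:15.
Summing the common windows: 90 + 30 + 30 + 15 = 165 minutes.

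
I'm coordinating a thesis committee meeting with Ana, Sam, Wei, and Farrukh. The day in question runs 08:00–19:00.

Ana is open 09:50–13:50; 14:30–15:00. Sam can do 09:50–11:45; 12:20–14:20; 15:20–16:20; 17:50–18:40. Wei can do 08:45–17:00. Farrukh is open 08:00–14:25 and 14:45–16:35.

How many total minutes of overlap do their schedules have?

Ana ∩ Sam: 09:50-11:45, 12:20-13:50.
Ana ∩ Sam ∩ Wei: 09:50-11:45, 12:20-13:50.
Ana ∩ Sam ∩ Wei ∩ Farrukh: 09:50-11:45, 12:20-13:50.
Those are the intersection windows.
Summing the common windows: 115 + 90 = 205 minutes.

205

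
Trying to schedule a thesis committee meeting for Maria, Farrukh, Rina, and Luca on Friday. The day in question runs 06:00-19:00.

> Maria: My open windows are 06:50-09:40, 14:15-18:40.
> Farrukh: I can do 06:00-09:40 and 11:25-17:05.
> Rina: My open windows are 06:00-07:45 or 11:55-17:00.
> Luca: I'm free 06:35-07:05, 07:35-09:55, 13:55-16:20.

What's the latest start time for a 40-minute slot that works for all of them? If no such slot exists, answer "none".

15:40

Maria ∩ Farrukh: 06:50-09:40, 14:15-17:05.
Maria ∩ Farrukh ∩ Rina: 06:50-07:45, 14:15-17:00.
Maria ∩ Farrukh ∩ Rina ∩ Luca: 06:50-07:05, 07:35-07:45, 14:15-16:20.
Those are the intersection windows.
The last common window of at least 40 minutes is 14:15-16:20; a 40-minute meeting can start as late as 15:40 and still end by 16:20.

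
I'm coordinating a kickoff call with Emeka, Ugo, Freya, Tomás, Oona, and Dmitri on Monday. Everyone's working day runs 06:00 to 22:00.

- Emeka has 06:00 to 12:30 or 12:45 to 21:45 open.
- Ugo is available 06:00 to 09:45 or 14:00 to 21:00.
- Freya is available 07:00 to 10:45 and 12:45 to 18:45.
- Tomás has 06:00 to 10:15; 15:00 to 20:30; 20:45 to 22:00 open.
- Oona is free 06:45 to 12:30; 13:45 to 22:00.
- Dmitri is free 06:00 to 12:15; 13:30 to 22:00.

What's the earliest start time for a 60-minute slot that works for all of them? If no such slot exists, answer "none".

Emeka ∩ Ugo: 06:00-09:45, 14:00-21:00.
Emeka ∩ Ugo ∩ Freya: 07:00-09:45, 14:00-18:45.
Emeka ∩ Ugo ∩ Freya ∩ Tomás: 07:00-09:45, 15:00-18:45.
Emeka ∩ Ugo ∩ Freya ∩ Tomás ∩ Oona: 07:00-09:45, 15:00-18:45.
Emeka ∩ Ugo ∩ Freya ∩ Tomás ∩ Oona ∩ Dmitri: 07:00-09:45, 15:00-18:45.
The first common window of at least 60 minutes is 07:00-09:45, so the earliest start is 07:00.

07:00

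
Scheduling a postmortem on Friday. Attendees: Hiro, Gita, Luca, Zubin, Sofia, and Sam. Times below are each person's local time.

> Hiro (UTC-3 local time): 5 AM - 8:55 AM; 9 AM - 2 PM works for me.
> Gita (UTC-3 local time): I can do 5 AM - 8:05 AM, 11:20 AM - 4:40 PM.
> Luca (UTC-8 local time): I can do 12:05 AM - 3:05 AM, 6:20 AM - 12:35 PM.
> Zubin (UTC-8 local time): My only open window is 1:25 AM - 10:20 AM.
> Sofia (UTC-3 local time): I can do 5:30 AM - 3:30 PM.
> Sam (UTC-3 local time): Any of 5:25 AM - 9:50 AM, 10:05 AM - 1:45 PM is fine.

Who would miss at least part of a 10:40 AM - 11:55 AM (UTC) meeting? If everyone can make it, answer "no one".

Gita, Luca

Hiro in UTC: 08:00-11:55, 12:00-17:00 (add 3h to convert from UTC-3).
Gita in UTC: 08:00-11:05, 14:20-19:40 (add 3h to convert from UTC-3).
Luca in UTC: 08:05-11:05, 14:20-20:35 (add 8h to convert from UTC-8).
Zubin in UTC: 09:25-18:20 (add 8h to convert from UTC-8).
Sofia in UTC: 08:30-18:30 (add 3h to convert from UTC-3).
Sam in UTC: 08:25-12:50, 13:05-16:45 (add 3h to convert from UTC-3).
Hiro: free for 10:40-11:55. Gita: not fully free for 10:40-11:55. Luca: not fully free for 10:40-11:55. Zubin: free for 10:40-11:55. Sofia: free for 10:40-11:55. Sam: free for 10:40-11:55.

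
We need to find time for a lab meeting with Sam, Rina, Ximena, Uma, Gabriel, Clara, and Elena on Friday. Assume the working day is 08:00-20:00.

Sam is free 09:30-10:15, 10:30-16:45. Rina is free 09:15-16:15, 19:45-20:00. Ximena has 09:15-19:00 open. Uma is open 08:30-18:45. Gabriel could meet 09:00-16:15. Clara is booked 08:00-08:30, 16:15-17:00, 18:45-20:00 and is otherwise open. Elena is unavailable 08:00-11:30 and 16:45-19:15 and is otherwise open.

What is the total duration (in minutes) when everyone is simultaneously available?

285

Sam free: 09:30-10:15, 10:30-16:45.
Rina free: 09:15-16:15, 19:45-20:00.
Ximena free: 09:15-19:00.
Uma free: 08:30-18:45.
Gabriel free: 09:00-16:15.
Clara free: 08:30-16:15, 17:00-18:45 (invert busy blocks within the working day).
Elena free: 11:30-16:45, 19:15-20:00 (invert busy blocks within the working day).
Sam ∩ Rina: 09:30-10:15, 10:30-16:15.
Sam ∩ Rina ∩ Ximena: 09:30-10:15, 10:30-16:15.
Sam ∩ Rina ∩ Ximena ∩ Uma: 09:30-10:15, 10:30-16:15.
Sam ∩ Rina ∩ Ximena ∩ Uma ∩ Gabriel: 09:30-10:15, 10:30-16:15.
Sam ∩ Rina ∩ Ximena ∩ Uma ∩ Gabriel ∩ Clara: 09:30-10:15, 10:30-16:15.
Sam ∩ Rina ∩ Ximena ∩ Uma ∩ Gabriel ∩ Clara ∩ Elena: 11:30-16:15.
Those are the intersection windows.
That's a single block of 285 minutes.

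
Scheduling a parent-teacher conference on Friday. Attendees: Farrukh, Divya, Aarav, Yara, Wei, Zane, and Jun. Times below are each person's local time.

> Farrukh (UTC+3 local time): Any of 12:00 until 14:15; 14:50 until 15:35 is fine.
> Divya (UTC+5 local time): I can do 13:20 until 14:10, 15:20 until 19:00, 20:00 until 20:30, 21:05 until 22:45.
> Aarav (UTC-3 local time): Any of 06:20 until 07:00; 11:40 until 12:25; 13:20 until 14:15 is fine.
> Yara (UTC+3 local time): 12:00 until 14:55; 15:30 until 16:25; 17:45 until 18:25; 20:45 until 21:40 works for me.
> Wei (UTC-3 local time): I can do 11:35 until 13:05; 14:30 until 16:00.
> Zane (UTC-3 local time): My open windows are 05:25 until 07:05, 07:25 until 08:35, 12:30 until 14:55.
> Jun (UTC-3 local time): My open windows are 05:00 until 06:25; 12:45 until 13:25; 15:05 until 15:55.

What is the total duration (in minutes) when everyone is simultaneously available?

Farrukh in UTC: 09:00-11:15, 11:50-12:35 (subtract 3h to convert from UTC+3).
Divya in UTC: 08:20-09:10, 10:20-14:00, 15:00-15:30, 16:05-17:45 (subtract 5h to convert from UTC+5).
Aarav in UTC: 09:20-10:00, 14:40-15:25, 16:20-17:15 (add 3h to convert from UTC-3).
Yara in UTC: 09:00-11:55, 12:30-13:25, 14:45-15:25, 17:45-18:40 (subtract 3h to convert from UTC+3).
Wei in UTC: 14:35-16:05, 17:30-19:00 (add 3h to convert from UTC-3).
Zane in UTC: 08:25-10:05, 10:25-11:35, 15:30-17:55 (add 3h to convert from UTC-3).
Jun in UTC: 08:00-09:25, 15:45-16:25, 18:05-18:55 (add 3h to convert from UTC-3).
Farrukh ∩ Divya: 09:00-09:10, 10:20-11:15, 11:50-12:35.
Farrukh ∩ Divya ∩ Aarav: ∅.
Farrukh ∩ Divya ∩ Aarav ∩ Yara: ∅.
Farrukh ∩ Divya ∩ Aarav ∩ Yara ∩ Wei: ∅.
Farrukh ∩ Divya ∩ Aarav ∩ Yara ∩ Wei ∩ Zane: ∅.
Farrukh ∩ Divya ∩ Aarav ∩ Yara ∩ Wei ∩ Zane ∩ Jun: ∅.
There is no time when everyone is free.
There is no common window, so the total is 0 minutes.

0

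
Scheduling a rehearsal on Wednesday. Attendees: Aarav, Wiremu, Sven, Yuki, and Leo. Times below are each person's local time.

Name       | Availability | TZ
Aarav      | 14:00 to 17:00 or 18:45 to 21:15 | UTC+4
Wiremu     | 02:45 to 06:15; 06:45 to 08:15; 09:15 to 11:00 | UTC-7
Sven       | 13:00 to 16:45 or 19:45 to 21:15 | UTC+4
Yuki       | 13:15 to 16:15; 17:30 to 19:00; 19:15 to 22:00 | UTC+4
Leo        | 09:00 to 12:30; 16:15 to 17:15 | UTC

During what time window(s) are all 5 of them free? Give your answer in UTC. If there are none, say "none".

10:00-12:15, 16:15-17:15

Aarav in UTC: 10:00-13:00, 14:45-17:15 (subtract 4h to convert from UTC+4).
Wiremu in UTC: 09:45-13:15, 13:45-15:15, 16:15-18:00 (add 7h to convert from UTC-7).
Sven in UTC: 09:00-12:45, 15:45-17:15 (subtract 4h to convert from UTC+4).
Yuki in UTC: 09:15-12:15, 13:30-15:00, 15:15-18:00 (subtract 4h to convert from UTC+4).
Leo in UTC: 09:00-12:30, 16:15-17:15.
Aarav ∩ Wiremu: 10:00-13:00, 14:45-15:15, 16:15-17:15.
Aarav ∩ Wiremu ∩ Sven: 10:00-12:45, 16:15-17:15.
Aarav ∩ Wiremu ∩ Sven ∩ Yuki: 10:00-12:15, 16:15-17:15.
Aarav ∩ Wiremu ∩ Sven ∩ Yuki ∩ Leo: 10:00-12:15, 16:15-17:15.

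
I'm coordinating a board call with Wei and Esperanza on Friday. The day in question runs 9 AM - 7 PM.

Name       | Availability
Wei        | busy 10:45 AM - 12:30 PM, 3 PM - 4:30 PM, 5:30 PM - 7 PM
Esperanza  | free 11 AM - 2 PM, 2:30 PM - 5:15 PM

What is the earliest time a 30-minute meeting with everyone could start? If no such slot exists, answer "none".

Wei free: 09:00-10:45, 12:30-15:00, 16:30-17:30 (invert busy blocks within the working day).
Esperanza free: 11:00-14:00, 14:30-17:15.
Wei ∩ Esperanza: 12:30-14:00, 14:30-15:00, 16:30-17:15.
So the common availability across everyone is 12:30-14:00, 14:30-15:00, 16:30-17:15.
The first common window of at least 30 minutes is 12:30-14:00, so the earliest start is 12:30.

12:30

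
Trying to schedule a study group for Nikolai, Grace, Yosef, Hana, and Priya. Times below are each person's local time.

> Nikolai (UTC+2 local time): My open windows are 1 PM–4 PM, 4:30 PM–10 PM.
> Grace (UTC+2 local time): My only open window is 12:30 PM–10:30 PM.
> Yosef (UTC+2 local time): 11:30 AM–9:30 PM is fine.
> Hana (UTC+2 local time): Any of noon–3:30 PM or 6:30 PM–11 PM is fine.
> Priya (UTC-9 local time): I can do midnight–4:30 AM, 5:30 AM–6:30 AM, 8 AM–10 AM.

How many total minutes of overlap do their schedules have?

Nikolai in UTC: 11:00-14:00, 14:30-20:00 (subtract 2h to convert from UTC+2).
Grace in UTC: 10:30-20:30 (subtract 2h to convert from UTC+2).
Yosef in UTC: 09:30-19:30 (subtract 2h to convert from UTC+2).
Hana in UTC: 10:00-13:30, 16:30-21:00 (subtract 2h to convert from UTC+2).
Priya in UTC: 09:00-13:30, 14:30-15:30, 17:00-19:00 (add 9h to convert from UTC-9).
Nikolai ∩ Grace: 11:00-14:00, 14:30-20:00.
Nikolai ∩ Grace ∩ Yosef: 11:00-14:00, 14:30-19:30.
Nikolai ∩ Grace ∩ Yosef ∩ Hana: 11:00-13:30, 16:30-19:30.
Nikolai ∩ Grace ∩ Yosef ∩ Hana ∩ Priya: 11:00-13:30, 17:00-19:00.
Summing the common windows: 150 + 120 = 270 minutes.

270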